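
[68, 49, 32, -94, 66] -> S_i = Random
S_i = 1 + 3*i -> [1, 4, 7, 10, 13]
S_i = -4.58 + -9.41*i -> [-4.58, -13.99, -23.4, -32.81, -42.22]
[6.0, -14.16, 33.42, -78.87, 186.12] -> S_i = 6.00*(-2.36)^i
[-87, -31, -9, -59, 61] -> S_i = Random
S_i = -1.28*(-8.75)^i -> [-1.28, 11.2, -98.0, 857.5, -7503.12]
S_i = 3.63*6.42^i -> [3.63, 23.3, 149.62, 960.53, 6166.61]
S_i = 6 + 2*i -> [6, 8, 10, 12, 14]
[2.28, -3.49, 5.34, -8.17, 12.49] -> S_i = 2.28*(-1.53)^i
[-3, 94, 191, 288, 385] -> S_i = -3 + 97*i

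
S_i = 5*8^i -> [5, 40, 320, 2560, 20480]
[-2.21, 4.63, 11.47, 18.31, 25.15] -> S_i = -2.21 + 6.84*i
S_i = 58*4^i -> [58, 232, 928, 3712, 14848]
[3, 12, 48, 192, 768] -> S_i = 3*4^i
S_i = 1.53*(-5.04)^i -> [1.53, -7.71, 38.86, -195.88, 987.22]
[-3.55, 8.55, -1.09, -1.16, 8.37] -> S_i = Random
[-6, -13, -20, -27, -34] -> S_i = -6 + -7*i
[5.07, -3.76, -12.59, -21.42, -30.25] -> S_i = 5.07 + -8.83*i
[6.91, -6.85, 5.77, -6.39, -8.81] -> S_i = Random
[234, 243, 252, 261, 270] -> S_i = 234 + 9*i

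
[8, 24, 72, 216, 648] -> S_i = 8*3^i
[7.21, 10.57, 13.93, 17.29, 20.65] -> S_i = 7.21 + 3.36*i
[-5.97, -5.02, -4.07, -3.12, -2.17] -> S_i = -5.97 + 0.95*i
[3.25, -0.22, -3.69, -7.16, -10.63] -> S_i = 3.25 + -3.47*i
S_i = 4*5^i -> [4, 20, 100, 500, 2500]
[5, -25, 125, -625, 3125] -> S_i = 5*-5^i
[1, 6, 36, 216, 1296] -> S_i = 1*6^i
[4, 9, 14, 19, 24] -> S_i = 4 + 5*i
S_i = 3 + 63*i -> [3, 66, 129, 192, 255]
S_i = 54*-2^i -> [54, -108, 216, -432, 864]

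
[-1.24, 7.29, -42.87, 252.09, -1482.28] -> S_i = -1.24*(-5.88)^i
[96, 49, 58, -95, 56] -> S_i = Random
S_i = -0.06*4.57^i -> [-0.06, -0.27, -1.25, -5.73, -26.17]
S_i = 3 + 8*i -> [3, 11, 19, 27, 35]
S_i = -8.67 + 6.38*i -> [-8.67, -2.29, 4.09, 10.47, 16.85]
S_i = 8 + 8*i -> [8, 16, 24, 32, 40]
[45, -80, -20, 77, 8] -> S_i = Random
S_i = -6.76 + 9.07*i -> [-6.76, 2.31, 11.38, 20.45, 29.52]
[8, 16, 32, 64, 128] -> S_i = 8*2^i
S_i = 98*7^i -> [98, 686, 4802, 33614, 235298]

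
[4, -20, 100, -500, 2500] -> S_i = 4*-5^i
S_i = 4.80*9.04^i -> [4.8, 43.39, 392.26, 3546.06, 32056.42]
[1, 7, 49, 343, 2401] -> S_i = 1*7^i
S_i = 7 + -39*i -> [7, -32, -71, -110, -149]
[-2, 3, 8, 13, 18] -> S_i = -2 + 5*i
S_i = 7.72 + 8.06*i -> [7.72, 15.78, 23.84, 31.9, 39.96]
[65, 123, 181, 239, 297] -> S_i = 65 + 58*i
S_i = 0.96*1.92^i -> [0.96, 1.84, 3.54, 6.79, 13.05]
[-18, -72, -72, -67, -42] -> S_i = Random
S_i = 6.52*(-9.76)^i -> [6.52, -63.64, 621.08, -6061.74, 59162.55]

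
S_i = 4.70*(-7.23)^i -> [4.7, -33.98, 245.68, -1776.29, 12842.54]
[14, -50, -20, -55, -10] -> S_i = Random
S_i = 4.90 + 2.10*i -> [4.9, 7.0, 9.1, 11.2, 13.3]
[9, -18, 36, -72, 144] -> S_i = 9*-2^i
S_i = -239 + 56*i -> [-239, -183, -127, -71, -15]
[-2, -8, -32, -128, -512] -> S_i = -2*4^i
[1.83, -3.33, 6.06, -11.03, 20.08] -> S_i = 1.83*(-1.82)^i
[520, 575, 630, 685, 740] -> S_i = 520 + 55*i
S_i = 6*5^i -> [6, 30, 150, 750, 3750]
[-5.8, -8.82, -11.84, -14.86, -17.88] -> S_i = -5.80 + -3.02*i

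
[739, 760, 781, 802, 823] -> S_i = 739 + 21*i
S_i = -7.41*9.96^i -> [-7.41, -73.8, -735.08, -7321.44, -72921.49]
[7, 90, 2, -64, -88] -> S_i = Random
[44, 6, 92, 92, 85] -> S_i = Random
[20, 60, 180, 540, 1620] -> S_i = 20*3^i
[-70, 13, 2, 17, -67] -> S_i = Random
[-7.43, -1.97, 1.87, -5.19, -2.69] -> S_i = Random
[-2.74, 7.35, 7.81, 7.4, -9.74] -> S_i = Random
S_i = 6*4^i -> [6, 24, 96, 384, 1536]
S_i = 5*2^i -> [5, 10, 20, 40, 80]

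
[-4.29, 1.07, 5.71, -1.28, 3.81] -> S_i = Random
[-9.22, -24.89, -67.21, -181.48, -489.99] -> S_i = -9.22*2.70^i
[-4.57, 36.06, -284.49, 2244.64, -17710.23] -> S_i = -4.57*(-7.89)^i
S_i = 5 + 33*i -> [5, 38, 71, 104, 137]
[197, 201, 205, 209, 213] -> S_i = 197 + 4*i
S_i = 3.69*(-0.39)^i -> [3.69, -1.44, 0.56, -0.22, 0.09]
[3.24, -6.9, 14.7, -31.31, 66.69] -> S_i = 3.24*(-2.13)^i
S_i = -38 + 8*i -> [-38, -30, -22, -14, -6]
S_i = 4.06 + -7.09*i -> [4.06, -3.03, -10.12, -17.21, -24.3]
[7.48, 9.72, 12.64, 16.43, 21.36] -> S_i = 7.48*1.30^i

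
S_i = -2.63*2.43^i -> [-2.63, -6.39, -15.53, -37.74, -91.7]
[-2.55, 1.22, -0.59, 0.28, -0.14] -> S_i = -2.55*(-0.48)^i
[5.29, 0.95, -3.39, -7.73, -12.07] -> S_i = 5.29 + -4.34*i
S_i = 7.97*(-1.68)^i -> [7.97, -13.39, 22.49, -37.79, 63.49]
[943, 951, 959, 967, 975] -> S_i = 943 + 8*i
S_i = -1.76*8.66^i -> [-1.76, -15.24, -131.99, -1143.05, -9898.84]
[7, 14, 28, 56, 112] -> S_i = 7*2^i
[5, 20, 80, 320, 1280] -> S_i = 5*4^i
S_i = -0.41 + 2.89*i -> [-0.41, 2.48, 5.37, 8.26, 11.15]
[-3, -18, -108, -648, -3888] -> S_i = -3*6^i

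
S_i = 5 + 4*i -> [5, 9, 13, 17, 21]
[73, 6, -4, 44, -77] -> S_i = Random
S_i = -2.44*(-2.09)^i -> [-2.44, 5.1, -10.66, 22.28, -46.56]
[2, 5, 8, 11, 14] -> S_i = 2 + 3*i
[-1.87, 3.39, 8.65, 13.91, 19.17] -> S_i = -1.87 + 5.26*i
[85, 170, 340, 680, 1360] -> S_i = 85*2^i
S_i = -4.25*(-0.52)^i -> [-4.25, 2.21, -1.15, 0.6, -0.31]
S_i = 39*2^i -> [39, 78, 156, 312, 624]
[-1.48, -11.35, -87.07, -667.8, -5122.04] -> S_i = -1.48*7.67^i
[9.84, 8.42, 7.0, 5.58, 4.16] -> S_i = 9.84 + -1.42*i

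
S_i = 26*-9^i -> [26, -234, 2106, -18954, 170586]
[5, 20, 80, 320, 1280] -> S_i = 5*4^i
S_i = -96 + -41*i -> [-96, -137, -178, -219, -260]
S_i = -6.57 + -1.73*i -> [-6.57, -8.3, -10.03, -11.76, -13.49]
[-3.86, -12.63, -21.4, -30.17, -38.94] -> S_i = -3.86 + -8.77*i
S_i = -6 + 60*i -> [-6, 54, 114, 174, 234]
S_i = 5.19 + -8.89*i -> [5.19, -3.7, -12.59, -21.48, -30.37]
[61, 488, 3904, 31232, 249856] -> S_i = 61*8^i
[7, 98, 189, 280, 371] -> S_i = 7 + 91*i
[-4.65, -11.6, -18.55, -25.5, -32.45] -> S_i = -4.65 + -6.95*i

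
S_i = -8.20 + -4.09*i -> [-8.2, -12.29, -16.38, -20.47, -24.56]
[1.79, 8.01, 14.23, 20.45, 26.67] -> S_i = 1.79 + 6.22*i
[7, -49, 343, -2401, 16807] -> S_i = 7*-7^i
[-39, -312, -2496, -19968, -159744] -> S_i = -39*8^i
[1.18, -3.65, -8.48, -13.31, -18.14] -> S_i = 1.18 + -4.83*i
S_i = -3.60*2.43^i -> [-3.6, -8.75, -21.26, -51.66, -125.52]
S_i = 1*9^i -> [1, 9, 81, 729, 6561]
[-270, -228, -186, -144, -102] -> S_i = -270 + 42*i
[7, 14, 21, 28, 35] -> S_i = 7 + 7*i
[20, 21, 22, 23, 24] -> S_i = 20 + 1*i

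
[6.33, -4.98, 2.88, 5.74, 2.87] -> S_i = Random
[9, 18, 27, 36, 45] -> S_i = 9 + 9*i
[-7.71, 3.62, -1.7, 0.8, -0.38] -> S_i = -7.71*(-0.47)^i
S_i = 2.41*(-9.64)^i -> [2.41, -23.23, 223.96, -2158.98, 20812.54]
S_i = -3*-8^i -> [-3, 24, -192, 1536, -12288]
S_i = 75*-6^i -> [75, -450, 2700, -16200, 97200]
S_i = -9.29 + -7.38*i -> [-9.29, -16.67, -24.05, -31.43, -38.81]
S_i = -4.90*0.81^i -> [-4.9, -3.97, -3.21, -2.6, -2.11]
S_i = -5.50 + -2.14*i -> [-5.5, -7.64, -9.78, -11.92, -14.06]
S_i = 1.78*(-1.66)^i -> [1.78, -2.95, 4.9, -8.14, 13.52]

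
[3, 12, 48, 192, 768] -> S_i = 3*4^i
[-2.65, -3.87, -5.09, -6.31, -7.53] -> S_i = -2.65 + -1.22*i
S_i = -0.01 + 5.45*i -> [-0.01, 5.44, 10.89, 16.34, 21.79]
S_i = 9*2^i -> [9, 18, 36, 72, 144]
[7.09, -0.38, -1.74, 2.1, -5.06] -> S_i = Random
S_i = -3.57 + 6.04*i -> [-3.57, 2.47, 8.51, 14.55, 20.59]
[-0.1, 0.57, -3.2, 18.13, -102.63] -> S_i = -0.10*(-5.66)^i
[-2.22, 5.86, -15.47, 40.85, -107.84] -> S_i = -2.22*(-2.64)^i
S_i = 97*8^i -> [97, 776, 6208, 49664, 397312]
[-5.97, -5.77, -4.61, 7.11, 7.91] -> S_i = Random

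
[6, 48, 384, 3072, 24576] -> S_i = 6*8^i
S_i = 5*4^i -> [5, 20, 80, 320, 1280]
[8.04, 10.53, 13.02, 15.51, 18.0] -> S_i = 8.04 + 2.49*i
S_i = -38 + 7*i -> [-38, -31, -24, -17, -10]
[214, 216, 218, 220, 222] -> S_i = 214 + 2*i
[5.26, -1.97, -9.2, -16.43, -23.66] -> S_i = 5.26 + -7.23*i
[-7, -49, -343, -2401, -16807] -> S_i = -7*7^i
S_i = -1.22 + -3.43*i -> [-1.22, -4.65, -8.08, -11.51, -14.94]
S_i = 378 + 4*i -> [378, 382, 386, 390, 394]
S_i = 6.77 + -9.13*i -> [6.77, -2.36, -11.49, -20.62, -29.75]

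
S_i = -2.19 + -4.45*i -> [-2.19, -6.64, -11.09, -15.54, -19.99]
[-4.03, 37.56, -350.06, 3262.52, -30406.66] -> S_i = -4.03*(-9.32)^i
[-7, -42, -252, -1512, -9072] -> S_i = -7*6^i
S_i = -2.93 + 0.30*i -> [-2.93, -2.63, -2.33, -2.03, -1.73]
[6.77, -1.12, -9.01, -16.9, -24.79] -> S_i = 6.77 + -7.89*i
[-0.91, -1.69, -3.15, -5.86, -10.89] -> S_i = -0.91*1.86^i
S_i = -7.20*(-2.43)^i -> [-7.2, 17.5, -42.52, 103.31, -251.05]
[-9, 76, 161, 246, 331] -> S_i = -9 + 85*i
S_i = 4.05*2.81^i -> [4.05, 11.38, 31.98, 89.86, 252.51]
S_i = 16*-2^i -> [16, -32, 64, -128, 256]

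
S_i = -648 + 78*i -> [-648, -570, -492, -414, -336]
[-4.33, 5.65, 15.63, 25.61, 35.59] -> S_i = -4.33 + 9.98*i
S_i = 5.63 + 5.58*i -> [5.63, 11.21, 16.79, 22.37, 27.95]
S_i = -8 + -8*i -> [-8, -16, -24, -32, -40]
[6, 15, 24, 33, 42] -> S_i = 6 + 9*i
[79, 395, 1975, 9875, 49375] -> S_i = 79*5^i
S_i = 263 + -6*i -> [263, 257, 251, 245, 239]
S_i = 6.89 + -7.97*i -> [6.89, -1.08, -9.05, -17.02, -24.99]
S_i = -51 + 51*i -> [-51, 0, 51, 102, 153]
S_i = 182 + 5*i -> [182, 187, 192, 197, 202]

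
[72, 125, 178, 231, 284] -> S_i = 72 + 53*i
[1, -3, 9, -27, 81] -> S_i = 1*-3^i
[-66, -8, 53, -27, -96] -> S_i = Random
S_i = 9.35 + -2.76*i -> [9.35, 6.59, 3.83, 1.07, -1.69]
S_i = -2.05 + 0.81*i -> [-2.05, -1.24, -0.43, 0.38, 1.19]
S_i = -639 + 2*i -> [-639, -637, -635, -633, -631]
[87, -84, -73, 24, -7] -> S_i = Random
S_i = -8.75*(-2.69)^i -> [-8.75, 23.54, -63.32, 170.32, -458.16]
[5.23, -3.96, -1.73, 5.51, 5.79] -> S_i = Random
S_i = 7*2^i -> [7, 14, 28, 56, 112]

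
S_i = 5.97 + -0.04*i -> [5.97, 5.93, 5.89, 5.85, 5.81]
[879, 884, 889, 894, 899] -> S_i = 879 + 5*i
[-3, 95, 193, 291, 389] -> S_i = -3 + 98*i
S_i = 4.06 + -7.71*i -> [4.06, -3.65, -11.36, -19.07, -26.78]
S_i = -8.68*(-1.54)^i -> [-8.68, 13.37, -20.59, 31.7, -48.82]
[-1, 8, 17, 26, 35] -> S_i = -1 + 9*i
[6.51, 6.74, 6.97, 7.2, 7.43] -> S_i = 6.51 + 0.23*i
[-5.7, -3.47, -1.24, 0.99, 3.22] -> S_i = -5.70 + 2.23*i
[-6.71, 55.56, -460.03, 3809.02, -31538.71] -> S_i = -6.71*(-8.28)^i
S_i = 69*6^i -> [69, 414, 2484, 14904, 89424]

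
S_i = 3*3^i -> [3, 9, 27, 81, 243]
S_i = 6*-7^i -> [6, -42, 294, -2058, 14406]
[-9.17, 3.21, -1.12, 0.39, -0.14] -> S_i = -9.17*(-0.35)^i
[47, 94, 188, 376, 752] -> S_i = 47*2^i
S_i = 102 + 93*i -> [102, 195, 288, 381, 474]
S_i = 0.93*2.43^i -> [0.93, 2.26, 5.49, 13.34, 32.43]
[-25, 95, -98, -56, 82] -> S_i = Random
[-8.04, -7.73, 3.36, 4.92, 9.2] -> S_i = Random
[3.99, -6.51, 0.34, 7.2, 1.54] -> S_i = Random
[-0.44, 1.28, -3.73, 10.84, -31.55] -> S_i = -0.44*(-2.91)^i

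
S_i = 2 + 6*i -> [2, 8, 14, 20, 26]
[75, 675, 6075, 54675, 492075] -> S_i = 75*9^i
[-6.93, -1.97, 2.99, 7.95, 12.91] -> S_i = -6.93 + 4.96*i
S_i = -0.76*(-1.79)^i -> [-0.76, 1.36, -2.44, 4.36, -7.8]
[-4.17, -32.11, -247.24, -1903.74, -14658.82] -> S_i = -4.17*7.70^i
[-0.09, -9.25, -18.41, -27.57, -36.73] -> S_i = -0.09 + -9.16*i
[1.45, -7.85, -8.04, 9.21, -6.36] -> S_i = Random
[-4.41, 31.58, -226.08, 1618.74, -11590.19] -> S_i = -4.41*(-7.16)^i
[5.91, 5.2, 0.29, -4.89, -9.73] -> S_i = Random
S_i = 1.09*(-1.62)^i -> [1.09, -1.77, 2.86, -4.63, 7.51]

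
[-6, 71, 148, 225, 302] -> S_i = -6 + 77*i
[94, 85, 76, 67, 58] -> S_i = 94 + -9*i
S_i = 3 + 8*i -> [3, 11, 19, 27, 35]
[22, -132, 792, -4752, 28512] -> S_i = 22*-6^i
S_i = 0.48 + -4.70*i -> [0.48, -4.22, -8.92, -13.62, -18.32]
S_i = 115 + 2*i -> [115, 117, 119, 121, 123]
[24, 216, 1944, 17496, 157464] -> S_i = 24*9^i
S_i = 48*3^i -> [48, 144, 432, 1296, 3888]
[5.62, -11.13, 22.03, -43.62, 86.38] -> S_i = 5.62*(-1.98)^i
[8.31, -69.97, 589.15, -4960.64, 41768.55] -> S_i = 8.31*(-8.42)^i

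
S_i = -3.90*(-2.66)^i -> [-3.9, 10.37, -27.59, 73.4, -195.25]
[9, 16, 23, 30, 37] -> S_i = 9 + 7*i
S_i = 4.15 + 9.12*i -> [4.15, 13.27, 22.39, 31.51, 40.63]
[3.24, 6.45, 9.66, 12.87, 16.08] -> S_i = 3.24 + 3.21*i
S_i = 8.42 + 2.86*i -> [8.42, 11.28, 14.14, 17.0, 19.86]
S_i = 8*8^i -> [8, 64, 512, 4096, 32768]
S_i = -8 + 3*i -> [-8, -5, -2, 1, 4]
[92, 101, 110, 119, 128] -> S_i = 92 + 9*i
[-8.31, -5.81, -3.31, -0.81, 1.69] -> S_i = -8.31 + 2.50*i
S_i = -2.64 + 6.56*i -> [-2.64, 3.92, 10.48, 17.04, 23.6]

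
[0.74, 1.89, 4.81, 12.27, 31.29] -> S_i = 0.74*2.55^i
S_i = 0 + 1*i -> [0, 1, 2, 3, 4]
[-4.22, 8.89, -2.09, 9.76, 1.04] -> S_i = Random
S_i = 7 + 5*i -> [7, 12, 17, 22, 27]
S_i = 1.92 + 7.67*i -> [1.92, 9.59, 17.26, 24.93, 32.6]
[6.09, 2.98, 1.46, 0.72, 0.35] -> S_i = 6.09*0.49^i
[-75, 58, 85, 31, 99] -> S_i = Random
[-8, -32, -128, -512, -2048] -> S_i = -8*4^i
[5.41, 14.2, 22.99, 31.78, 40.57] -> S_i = 5.41 + 8.79*i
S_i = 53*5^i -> [53, 265, 1325, 6625, 33125]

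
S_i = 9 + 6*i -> [9, 15, 21, 27, 33]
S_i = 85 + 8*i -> [85, 93, 101, 109, 117]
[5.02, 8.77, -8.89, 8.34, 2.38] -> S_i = Random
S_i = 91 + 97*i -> [91, 188, 285, 382, 479]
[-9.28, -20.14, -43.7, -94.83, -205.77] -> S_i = -9.28*2.17^i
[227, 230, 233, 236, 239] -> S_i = 227 + 3*i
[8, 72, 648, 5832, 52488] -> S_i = 8*9^i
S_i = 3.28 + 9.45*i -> [3.28, 12.73, 22.18, 31.63, 41.08]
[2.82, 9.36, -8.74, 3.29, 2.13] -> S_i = Random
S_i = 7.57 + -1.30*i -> [7.57, 6.27, 4.97, 3.67, 2.37]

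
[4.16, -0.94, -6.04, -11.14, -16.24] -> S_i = 4.16 + -5.10*i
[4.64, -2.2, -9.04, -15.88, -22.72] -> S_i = 4.64 + -6.84*i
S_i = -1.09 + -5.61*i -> [-1.09, -6.7, -12.31, -17.92, -23.53]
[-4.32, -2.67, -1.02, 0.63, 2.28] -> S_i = -4.32 + 1.65*i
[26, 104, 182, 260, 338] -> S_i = 26 + 78*i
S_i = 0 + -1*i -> [0, -1, -2, -3, -4]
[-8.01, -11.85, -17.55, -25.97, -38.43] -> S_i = -8.01*1.48^i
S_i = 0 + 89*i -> [0, 89, 178, 267, 356]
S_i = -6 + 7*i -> [-6, 1, 8, 15, 22]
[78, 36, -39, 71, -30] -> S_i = Random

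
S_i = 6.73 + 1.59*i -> [6.73, 8.32, 9.91, 11.5, 13.09]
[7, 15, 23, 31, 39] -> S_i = 7 + 8*i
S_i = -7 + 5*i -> [-7, -2, 3, 8, 13]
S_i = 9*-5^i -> [9, -45, 225, -1125, 5625]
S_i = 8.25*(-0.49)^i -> [8.25, -4.04, 1.98, -0.97, 0.48]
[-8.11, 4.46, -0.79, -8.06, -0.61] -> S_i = Random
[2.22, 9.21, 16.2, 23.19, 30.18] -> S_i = 2.22 + 6.99*i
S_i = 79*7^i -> [79, 553, 3871, 27097, 189679]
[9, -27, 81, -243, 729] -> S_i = 9*-3^i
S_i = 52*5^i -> [52, 260, 1300, 6500, 32500]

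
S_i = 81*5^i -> [81, 405, 2025, 10125, 50625]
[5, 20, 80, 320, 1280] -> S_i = 5*4^i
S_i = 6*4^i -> [6, 24, 96, 384, 1536]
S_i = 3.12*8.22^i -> [3.12, 25.65, 210.81, 1732.89, 14244.32]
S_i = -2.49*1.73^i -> [-2.49, -4.31, -7.45, -12.89, -22.3]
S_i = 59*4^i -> [59, 236, 944, 3776, 15104]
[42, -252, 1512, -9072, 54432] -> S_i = 42*-6^i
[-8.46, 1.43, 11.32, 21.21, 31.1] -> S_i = -8.46 + 9.89*i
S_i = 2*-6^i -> [2, -12, 72, -432, 2592]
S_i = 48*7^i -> [48, 336, 2352, 16464, 115248]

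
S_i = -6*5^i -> [-6, -30, -150, -750, -3750]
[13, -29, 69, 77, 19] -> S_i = Random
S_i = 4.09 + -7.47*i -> [4.09, -3.38, -10.85, -18.32, -25.79]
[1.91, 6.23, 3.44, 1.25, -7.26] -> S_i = Random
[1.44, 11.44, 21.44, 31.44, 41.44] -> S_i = 1.44 + 10.00*i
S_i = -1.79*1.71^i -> [-1.79, -3.06, -5.23, -8.95, -15.31]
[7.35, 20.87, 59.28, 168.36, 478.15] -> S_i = 7.35*2.84^i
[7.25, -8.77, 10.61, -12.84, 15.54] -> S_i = 7.25*(-1.21)^i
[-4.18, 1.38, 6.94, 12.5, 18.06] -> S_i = -4.18 + 5.56*i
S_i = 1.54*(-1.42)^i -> [1.54, -2.19, 3.11, -4.41, 6.26]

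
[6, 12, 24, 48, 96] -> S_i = 6*2^i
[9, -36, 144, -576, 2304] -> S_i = 9*-4^i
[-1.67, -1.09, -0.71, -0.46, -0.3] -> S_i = -1.67*0.65^i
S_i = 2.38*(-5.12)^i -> [2.38, -12.19, 62.39, -319.44, 1635.52]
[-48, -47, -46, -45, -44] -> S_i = -48 + 1*i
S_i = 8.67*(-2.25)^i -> [8.67, -19.51, 43.89, -98.76, 222.2]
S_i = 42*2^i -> [42, 84, 168, 336, 672]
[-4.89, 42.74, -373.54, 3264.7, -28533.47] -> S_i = -4.89*(-8.74)^i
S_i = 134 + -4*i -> [134, 130, 126, 122, 118]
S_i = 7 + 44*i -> [7, 51, 95, 139, 183]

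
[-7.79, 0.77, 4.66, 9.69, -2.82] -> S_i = Random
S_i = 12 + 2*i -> [12, 14, 16, 18, 20]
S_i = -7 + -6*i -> [-7, -13, -19, -25, -31]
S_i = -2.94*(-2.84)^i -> [-2.94, 8.35, -23.71, 67.34, -191.26]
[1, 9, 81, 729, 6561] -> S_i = 1*9^i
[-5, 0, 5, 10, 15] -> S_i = -5 + 5*i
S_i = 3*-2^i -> [3, -6, 12, -24, 48]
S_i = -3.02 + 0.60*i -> [-3.02, -2.42, -1.82, -1.22, -0.62]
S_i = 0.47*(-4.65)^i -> [0.47, -2.19, 10.16, -47.26, 219.74]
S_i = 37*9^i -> [37, 333, 2997, 26973, 242757]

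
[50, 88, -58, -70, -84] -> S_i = Random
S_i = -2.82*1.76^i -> [-2.82, -4.96, -8.74, -15.37, -27.06]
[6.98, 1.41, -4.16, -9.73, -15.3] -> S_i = 6.98 + -5.57*i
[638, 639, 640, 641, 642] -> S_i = 638 + 1*i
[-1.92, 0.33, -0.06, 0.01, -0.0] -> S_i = -1.92*(-0.17)^i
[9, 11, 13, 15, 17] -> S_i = 9 + 2*i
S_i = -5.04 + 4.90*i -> [-5.04, -0.14, 4.76, 9.66, 14.56]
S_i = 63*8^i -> [63, 504, 4032, 32256, 258048]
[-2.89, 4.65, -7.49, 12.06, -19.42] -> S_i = -2.89*(-1.61)^i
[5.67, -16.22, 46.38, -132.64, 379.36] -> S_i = 5.67*(-2.86)^i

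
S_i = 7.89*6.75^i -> [7.89, 53.26, 359.49, 2426.54, 16379.18]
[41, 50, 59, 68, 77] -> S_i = 41 + 9*i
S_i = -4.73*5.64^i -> [-4.73, -26.68, -150.46, -848.59, -4786.05]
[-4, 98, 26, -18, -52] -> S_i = Random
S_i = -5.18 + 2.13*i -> [-5.18, -3.05, -0.92, 1.21, 3.34]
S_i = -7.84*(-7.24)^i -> [-7.84, 56.76, -410.95, 2975.31, -21541.22]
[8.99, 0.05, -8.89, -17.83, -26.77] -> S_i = 8.99 + -8.94*i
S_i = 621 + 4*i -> [621, 625, 629, 633, 637]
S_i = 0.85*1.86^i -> [0.85, 1.58, 2.94, 5.47, 10.17]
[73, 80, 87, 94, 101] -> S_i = 73 + 7*i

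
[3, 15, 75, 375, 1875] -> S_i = 3*5^i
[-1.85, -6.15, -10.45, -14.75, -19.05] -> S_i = -1.85 + -4.30*i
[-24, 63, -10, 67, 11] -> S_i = Random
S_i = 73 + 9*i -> [73, 82, 91, 100, 109]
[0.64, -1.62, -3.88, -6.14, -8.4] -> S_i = 0.64 + -2.26*i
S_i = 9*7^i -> [9, 63, 441, 3087, 21609]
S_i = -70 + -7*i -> [-70, -77, -84, -91, -98]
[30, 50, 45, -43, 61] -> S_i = Random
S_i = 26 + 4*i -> [26, 30, 34, 38, 42]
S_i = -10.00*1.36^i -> [-10.0, -13.6, -18.5, -25.15, -34.21]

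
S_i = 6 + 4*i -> [6, 10, 14, 18, 22]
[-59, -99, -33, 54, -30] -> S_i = Random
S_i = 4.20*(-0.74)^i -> [4.2, -3.11, 2.3, -1.7, 1.26]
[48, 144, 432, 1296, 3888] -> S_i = 48*3^i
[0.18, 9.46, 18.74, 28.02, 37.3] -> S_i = 0.18 + 9.28*i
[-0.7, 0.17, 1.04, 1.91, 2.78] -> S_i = -0.70 + 0.87*i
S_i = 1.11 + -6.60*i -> [1.11, -5.49, -12.09, -18.69, -25.29]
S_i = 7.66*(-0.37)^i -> [7.66, -2.83, 1.05, -0.39, 0.14]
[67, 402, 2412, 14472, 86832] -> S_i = 67*6^i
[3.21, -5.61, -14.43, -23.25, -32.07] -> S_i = 3.21 + -8.82*i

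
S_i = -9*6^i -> [-9, -54, -324, -1944, -11664]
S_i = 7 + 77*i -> [7, 84, 161, 238, 315]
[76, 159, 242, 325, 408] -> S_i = 76 + 83*i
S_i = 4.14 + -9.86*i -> [4.14, -5.72, -15.58, -25.44, -35.3]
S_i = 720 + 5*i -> [720, 725, 730, 735, 740]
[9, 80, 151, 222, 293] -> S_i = 9 + 71*i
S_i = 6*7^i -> [6, 42, 294, 2058, 14406]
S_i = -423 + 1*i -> [-423, -422, -421, -420, -419]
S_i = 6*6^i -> [6, 36, 216, 1296, 7776]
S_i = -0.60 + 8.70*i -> [-0.6, 8.1, 16.8, 25.5, 34.2]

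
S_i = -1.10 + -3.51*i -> [-1.1, -4.61, -8.12, -11.63, -15.14]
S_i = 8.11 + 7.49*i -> [8.11, 15.6, 23.09, 30.58, 38.07]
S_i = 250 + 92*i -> [250, 342, 434, 526, 618]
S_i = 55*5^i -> [55, 275, 1375, 6875, 34375]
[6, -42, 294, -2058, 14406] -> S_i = 6*-7^i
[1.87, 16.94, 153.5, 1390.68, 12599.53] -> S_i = 1.87*9.06^i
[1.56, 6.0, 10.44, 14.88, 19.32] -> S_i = 1.56 + 4.44*i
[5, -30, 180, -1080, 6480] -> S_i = 5*-6^i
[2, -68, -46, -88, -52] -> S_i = Random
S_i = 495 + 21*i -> [495, 516, 537, 558, 579]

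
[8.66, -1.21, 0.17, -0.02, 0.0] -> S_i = 8.66*(-0.14)^i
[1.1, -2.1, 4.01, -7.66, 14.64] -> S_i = 1.10*(-1.91)^i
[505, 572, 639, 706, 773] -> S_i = 505 + 67*i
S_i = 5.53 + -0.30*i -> [5.53, 5.23, 4.93, 4.63, 4.33]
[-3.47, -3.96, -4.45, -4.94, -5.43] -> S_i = -3.47 + -0.49*i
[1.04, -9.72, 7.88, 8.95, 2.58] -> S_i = Random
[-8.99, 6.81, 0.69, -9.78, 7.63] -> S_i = Random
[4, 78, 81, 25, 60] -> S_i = Random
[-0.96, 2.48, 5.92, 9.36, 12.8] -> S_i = -0.96 + 3.44*i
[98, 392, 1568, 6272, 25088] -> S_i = 98*4^i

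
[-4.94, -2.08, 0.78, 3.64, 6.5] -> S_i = -4.94 + 2.86*i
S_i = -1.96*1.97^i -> [-1.96, -3.86, -7.61, -14.98, -29.52]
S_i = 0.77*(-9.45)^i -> [0.77, -7.28, 68.76, -649.81, 6140.7]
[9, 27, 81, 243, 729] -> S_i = 9*3^i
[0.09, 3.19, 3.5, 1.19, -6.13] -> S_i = Random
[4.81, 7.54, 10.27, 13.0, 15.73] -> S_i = 4.81 + 2.73*i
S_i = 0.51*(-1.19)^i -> [0.51, -0.61, 0.72, -0.86, 1.02]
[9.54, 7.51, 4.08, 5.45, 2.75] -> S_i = Random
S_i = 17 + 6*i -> [17, 23, 29, 35, 41]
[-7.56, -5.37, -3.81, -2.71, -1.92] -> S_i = -7.56*0.71^i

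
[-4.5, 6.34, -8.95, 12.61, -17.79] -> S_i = -4.50*(-1.41)^i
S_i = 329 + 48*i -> [329, 377, 425, 473, 521]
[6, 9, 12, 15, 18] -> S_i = 6 + 3*i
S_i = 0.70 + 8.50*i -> [0.7, 9.2, 17.7, 26.2, 34.7]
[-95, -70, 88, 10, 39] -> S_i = Random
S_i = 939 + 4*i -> [939, 943, 947, 951, 955]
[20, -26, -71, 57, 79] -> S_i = Random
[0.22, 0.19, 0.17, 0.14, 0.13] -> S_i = 0.22*0.87^i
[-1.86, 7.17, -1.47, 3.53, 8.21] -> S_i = Random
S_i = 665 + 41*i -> [665, 706, 747, 788, 829]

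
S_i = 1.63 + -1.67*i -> [1.63, -0.04, -1.71, -3.38, -5.05]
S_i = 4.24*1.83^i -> [4.24, 7.76, 14.2, 25.98, 47.55]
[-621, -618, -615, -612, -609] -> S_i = -621 + 3*i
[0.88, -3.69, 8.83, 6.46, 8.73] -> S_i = Random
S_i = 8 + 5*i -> [8, 13, 18, 23, 28]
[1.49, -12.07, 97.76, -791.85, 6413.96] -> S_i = 1.49*(-8.10)^i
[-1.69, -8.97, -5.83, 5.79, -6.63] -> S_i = Random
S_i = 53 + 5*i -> [53, 58, 63, 68, 73]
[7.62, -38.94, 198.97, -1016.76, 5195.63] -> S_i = 7.62*(-5.11)^i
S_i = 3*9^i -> [3, 27, 243, 2187, 19683]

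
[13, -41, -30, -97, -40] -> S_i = Random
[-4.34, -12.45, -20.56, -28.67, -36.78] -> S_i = -4.34 + -8.11*i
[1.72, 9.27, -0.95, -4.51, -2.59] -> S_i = Random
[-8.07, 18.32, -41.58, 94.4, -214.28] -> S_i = -8.07*(-2.27)^i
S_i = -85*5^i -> [-85, -425, -2125, -10625, -53125]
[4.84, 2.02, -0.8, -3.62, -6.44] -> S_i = 4.84 + -2.82*i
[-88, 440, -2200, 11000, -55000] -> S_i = -88*-5^i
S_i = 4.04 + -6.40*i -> [4.04, -2.36, -8.76, -15.16, -21.56]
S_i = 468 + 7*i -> [468, 475, 482, 489, 496]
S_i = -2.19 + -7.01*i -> [-2.19, -9.2, -16.21, -23.22, -30.23]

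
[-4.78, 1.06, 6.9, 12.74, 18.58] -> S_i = -4.78 + 5.84*i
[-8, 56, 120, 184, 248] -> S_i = -8 + 64*i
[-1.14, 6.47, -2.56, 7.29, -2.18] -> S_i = Random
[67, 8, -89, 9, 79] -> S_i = Random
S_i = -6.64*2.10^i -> [-6.64, -13.94, -29.28, -61.49, -129.14]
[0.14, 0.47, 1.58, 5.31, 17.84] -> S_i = 0.14*3.36^i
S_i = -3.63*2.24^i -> [-3.63, -8.13, -18.21, -40.8, -91.39]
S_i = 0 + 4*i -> [0, 4, 8, 12, 16]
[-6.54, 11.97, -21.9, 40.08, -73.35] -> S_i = -6.54*(-1.83)^i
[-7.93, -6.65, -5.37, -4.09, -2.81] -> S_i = -7.93 + 1.28*i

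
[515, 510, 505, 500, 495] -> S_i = 515 + -5*i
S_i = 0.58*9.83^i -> [0.58, 5.7, 56.04, 550.92, 5415.54]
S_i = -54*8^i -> [-54, -432, -3456, -27648, -221184]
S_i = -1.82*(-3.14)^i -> [-1.82, 5.71, -17.94, 56.35, -176.93]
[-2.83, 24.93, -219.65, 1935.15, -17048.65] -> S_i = -2.83*(-8.81)^i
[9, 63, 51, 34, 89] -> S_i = Random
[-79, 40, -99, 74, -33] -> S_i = Random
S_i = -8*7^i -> [-8, -56, -392, -2744, -19208]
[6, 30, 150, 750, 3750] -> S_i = 6*5^i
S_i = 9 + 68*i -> [9, 77, 145, 213, 281]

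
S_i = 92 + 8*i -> [92, 100, 108, 116, 124]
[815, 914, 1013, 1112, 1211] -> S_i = 815 + 99*i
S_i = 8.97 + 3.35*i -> [8.97, 12.32, 15.67, 19.02, 22.37]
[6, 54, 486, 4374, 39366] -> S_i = 6*9^i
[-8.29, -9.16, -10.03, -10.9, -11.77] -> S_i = -8.29 + -0.87*i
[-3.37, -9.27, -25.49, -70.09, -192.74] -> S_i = -3.37*2.75^i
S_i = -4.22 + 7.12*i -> [-4.22, 2.9, 10.02, 17.14, 24.26]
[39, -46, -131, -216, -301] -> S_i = 39 + -85*i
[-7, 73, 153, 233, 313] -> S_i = -7 + 80*i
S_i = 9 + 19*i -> [9, 28, 47, 66, 85]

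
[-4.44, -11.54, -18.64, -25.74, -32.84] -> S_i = -4.44 + -7.10*i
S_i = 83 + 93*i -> [83, 176, 269, 362, 455]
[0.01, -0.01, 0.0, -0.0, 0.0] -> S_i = 0.01*(-0.55)^i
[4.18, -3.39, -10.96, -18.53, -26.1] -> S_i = 4.18 + -7.57*i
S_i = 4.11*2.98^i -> [4.11, 12.25, 36.5, 108.77, 324.12]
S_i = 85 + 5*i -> [85, 90, 95, 100, 105]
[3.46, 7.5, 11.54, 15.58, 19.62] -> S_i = 3.46 + 4.04*i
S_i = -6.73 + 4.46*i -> [-6.73, -2.27, 2.19, 6.65, 11.11]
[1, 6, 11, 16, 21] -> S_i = 1 + 5*i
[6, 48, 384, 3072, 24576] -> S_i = 6*8^i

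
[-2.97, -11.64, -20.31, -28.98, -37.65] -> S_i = -2.97 + -8.67*i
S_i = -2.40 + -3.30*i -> [-2.4, -5.7, -9.0, -12.3, -15.6]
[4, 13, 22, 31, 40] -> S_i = 4 + 9*i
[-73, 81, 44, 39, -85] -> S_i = Random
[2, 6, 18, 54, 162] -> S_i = 2*3^i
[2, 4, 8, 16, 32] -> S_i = 2*2^i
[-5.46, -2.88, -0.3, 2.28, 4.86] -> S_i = -5.46 + 2.58*i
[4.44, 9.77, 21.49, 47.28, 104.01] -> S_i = 4.44*2.20^i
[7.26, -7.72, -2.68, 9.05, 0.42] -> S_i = Random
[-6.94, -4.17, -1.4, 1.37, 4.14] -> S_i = -6.94 + 2.77*i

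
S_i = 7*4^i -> [7, 28, 112, 448, 1792]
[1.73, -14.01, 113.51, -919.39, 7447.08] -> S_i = 1.73*(-8.10)^i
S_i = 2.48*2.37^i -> [2.48, 5.88, 13.93, 33.01, 78.24]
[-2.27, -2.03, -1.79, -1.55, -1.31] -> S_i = -2.27 + 0.24*i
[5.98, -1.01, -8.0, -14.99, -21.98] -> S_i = 5.98 + -6.99*i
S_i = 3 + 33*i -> [3, 36, 69, 102, 135]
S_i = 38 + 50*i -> [38, 88, 138, 188, 238]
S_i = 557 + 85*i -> [557, 642, 727, 812, 897]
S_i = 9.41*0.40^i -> [9.41, 3.76, 1.51, 0.6, 0.24]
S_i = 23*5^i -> [23, 115, 575, 2875, 14375]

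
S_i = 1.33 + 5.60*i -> [1.33, 6.93, 12.53, 18.13, 23.73]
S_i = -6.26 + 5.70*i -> [-6.26, -0.56, 5.14, 10.84, 16.54]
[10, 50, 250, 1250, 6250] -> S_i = 10*5^i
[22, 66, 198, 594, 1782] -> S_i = 22*3^i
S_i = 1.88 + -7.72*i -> [1.88, -5.84, -13.56, -21.28, -29.0]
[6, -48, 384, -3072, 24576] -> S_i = 6*-8^i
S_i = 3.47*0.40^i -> [3.47, 1.39, 0.56, 0.22, 0.09]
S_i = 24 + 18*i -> [24, 42, 60, 78, 96]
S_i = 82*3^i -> [82, 246, 738, 2214, 6642]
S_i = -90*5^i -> [-90, -450, -2250, -11250, -56250]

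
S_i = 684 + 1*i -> [684, 685, 686, 687, 688]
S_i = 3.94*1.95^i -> [3.94, 7.68, 14.98, 29.21, 56.97]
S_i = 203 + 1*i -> [203, 204, 205, 206, 207]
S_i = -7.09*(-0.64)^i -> [-7.09, 4.54, -2.9, 1.86, -1.19]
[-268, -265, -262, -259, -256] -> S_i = -268 + 3*i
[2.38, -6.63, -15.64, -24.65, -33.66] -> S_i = 2.38 + -9.01*i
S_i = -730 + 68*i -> [-730, -662, -594, -526, -458]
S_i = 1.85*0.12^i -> [1.85, 0.22, 0.03, 0.0, 0.0]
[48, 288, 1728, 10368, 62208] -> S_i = 48*6^i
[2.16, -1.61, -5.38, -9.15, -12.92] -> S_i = 2.16 + -3.77*i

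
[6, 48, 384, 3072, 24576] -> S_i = 6*8^i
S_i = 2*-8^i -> [2, -16, 128, -1024, 8192]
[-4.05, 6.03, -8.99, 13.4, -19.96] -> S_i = -4.05*(-1.49)^i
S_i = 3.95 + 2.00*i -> [3.95, 5.95, 7.95, 9.95, 11.95]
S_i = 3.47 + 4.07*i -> [3.47, 7.54, 11.61, 15.68, 19.75]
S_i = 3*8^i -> [3, 24, 192, 1536, 12288]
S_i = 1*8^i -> [1, 8, 64, 512, 4096]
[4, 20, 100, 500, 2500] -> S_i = 4*5^i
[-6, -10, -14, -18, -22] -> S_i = -6 + -4*i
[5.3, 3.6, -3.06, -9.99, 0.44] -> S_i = Random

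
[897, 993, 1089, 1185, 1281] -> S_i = 897 + 96*i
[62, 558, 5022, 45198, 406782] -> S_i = 62*9^i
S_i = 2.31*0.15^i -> [2.31, 0.35, 0.05, 0.01, 0.0]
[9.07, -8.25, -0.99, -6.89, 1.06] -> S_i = Random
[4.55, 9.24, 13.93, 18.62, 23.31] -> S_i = 4.55 + 4.69*i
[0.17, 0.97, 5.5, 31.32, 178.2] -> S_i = 0.17*5.69^i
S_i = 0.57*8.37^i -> [0.57, 4.77, 39.93, 334.23, 2797.54]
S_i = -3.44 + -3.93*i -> [-3.44, -7.37, -11.3, -15.23, -19.16]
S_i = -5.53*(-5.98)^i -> [-5.53, 33.07, -197.76, 1182.57, -7071.8]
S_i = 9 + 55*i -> [9, 64, 119, 174, 229]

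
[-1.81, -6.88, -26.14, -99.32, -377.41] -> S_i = -1.81*3.80^i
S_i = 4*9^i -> [4, 36, 324, 2916, 26244]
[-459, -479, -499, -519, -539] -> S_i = -459 + -20*i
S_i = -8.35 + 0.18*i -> [-8.35, -8.17, -7.99, -7.81, -7.63]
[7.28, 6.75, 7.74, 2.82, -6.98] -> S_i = Random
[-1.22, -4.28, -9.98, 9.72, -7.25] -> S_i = Random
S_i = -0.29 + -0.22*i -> [-0.29, -0.51, -0.73, -0.95, -1.17]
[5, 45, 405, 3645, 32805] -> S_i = 5*9^i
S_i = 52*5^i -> [52, 260, 1300, 6500, 32500]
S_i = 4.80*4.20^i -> [4.8, 20.16, 84.67, 355.62, 1493.61]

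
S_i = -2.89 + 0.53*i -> [-2.89, -2.36, -1.83, -1.3, -0.77]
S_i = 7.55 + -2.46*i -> [7.55, 5.09, 2.63, 0.17, -2.29]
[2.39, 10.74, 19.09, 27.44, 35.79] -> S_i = 2.39 + 8.35*i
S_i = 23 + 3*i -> [23, 26, 29, 32, 35]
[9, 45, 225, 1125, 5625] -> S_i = 9*5^i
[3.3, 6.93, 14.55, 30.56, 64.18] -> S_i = 3.30*2.10^i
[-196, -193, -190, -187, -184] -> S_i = -196 + 3*i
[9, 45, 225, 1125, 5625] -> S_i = 9*5^i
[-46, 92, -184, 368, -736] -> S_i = -46*-2^i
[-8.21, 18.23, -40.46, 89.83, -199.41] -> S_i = -8.21*(-2.22)^i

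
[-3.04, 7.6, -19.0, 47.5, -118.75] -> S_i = -3.04*(-2.50)^i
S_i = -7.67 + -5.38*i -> [-7.67, -13.05, -18.43, -23.81, -29.19]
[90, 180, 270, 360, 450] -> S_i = 90 + 90*i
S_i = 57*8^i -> [57, 456, 3648, 29184, 233472]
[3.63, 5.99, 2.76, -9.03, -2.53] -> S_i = Random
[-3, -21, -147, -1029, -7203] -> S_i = -3*7^i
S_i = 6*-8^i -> [6, -48, 384, -3072, 24576]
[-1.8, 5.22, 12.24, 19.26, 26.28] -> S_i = -1.80 + 7.02*i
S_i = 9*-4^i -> [9, -36, 144, -576, 2304]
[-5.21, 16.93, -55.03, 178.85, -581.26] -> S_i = -5.21*(-3.25)^i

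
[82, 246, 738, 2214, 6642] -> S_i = 82*3^i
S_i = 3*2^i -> [3, 6, 12, 24, 48]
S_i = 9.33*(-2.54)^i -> [9.33, -23.7, 60.19, -152.89, 388.34]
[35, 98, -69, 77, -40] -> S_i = Random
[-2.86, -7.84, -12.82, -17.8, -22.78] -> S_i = -2.86 + -4.98*i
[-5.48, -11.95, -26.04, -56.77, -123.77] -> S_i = -5.48*2.18^i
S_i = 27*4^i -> [27, 108, 432, 1728, 6912]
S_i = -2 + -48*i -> [-2, -50, -98, -146, -194]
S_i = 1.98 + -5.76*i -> [1.98, -3.78, -9.54, -15.3, -21.06]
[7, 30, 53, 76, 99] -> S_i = 7 + 23*i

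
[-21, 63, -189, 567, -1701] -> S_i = -21*-3^i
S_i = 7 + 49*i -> [7, 56, 105, 154, 203]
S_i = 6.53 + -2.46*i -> [6.53, 4.07, 1.61, -0.85, -3.31]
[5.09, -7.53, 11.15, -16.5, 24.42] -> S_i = 5.09*(-1.48)^i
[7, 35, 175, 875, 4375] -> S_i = 7*5^i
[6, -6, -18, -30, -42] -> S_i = 6 + -12*i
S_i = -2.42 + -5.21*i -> [-2.42, -7.63, -12.84, -18.05, -23.26]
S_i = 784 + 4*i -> [784, 788, 792, 796, 800]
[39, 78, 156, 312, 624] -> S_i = 39*2^i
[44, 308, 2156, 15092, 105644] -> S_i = 44*7^i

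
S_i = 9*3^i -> [9, 27, 81, 243, 729]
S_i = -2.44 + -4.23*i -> [-2.44, -6.67, -10.9, -15.13, -19.36]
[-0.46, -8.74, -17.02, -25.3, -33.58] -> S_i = -0.46 + -8.28*i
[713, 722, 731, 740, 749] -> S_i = 713 + 9*i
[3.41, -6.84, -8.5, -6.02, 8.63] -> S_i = Random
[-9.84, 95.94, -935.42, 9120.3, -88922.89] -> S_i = -9.84*(-9.75)^i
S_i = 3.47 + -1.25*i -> [3.47, 2.22, 0.97, -0.28, -1.53]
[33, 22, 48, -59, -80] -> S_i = Random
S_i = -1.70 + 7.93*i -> [-1.7, 6.23, 14.16, 22.09, 30.02]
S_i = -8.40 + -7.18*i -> [-8.4, -15.58, -22.76, -29.94, -37.12]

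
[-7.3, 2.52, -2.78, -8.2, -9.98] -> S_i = Random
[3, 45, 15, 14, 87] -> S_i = Random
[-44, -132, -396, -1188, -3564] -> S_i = -44*3^i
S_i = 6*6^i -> [6, 36, 216, 1296, 7776]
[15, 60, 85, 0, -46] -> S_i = Random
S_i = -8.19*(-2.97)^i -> [-8.19, 24.32, -72.24, 214.56, -637.25]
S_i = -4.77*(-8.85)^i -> [-4.77, 42.21, -373.6, 3306.35, -29261.15]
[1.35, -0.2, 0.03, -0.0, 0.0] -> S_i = 1.35*(-0.15)^i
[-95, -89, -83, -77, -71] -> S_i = -95 + 6*i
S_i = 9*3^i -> [9, 27, 81, 243, 729]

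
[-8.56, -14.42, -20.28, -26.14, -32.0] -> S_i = -8.56 + -5.86*i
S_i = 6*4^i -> [6, 24, 96, 384, 1536]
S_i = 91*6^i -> [91, 546, 3276, 19656, 117936]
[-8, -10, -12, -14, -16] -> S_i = -8 + -2*i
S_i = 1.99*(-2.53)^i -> [1.99, -5.03, 12.74, -32.23, 81.53]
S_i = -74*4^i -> [-74, -296, -1184, -4736, -18944]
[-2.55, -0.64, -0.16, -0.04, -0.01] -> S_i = -2.55*0.25^i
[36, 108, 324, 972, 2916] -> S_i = 36*3^i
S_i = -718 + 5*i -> [-718, -713, -708, -703, -698]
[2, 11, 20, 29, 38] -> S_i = 2 + 9*i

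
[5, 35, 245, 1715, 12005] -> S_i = 5*7^i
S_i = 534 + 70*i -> [534, 604, 674, 744, 814]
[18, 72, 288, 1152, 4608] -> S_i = 18*4^i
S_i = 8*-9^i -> [8, -72, 648, -5832, 52488]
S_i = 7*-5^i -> [7, -35, 175, -875, 4375]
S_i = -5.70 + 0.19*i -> [-5.7, -5.51, -5.32, -5.13, -4.94]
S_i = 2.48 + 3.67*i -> [2.48, 6.15, 9.82, 13.49, 17.16]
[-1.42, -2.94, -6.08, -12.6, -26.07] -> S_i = -1.42*2.07^i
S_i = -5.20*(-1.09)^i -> [-5.2, 5.67, -6.18, 6.73, -7.34]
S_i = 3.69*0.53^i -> [3.69, 1.96, 1.04, 0.55, 0.29]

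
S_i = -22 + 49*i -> [-22, 27, 76, 125, 174]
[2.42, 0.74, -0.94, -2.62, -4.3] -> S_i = 2.42 + -1.68*i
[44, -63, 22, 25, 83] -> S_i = Random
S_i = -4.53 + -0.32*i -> [-4.53, -4.85, -5.17, -5.49, -5.81]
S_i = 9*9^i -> [9, 81, 729, 6561, 59049]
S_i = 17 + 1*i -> [17, 18, 19, 20, 21]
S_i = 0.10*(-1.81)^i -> [0.1, -0.18, 0.33, -0.59, 1.07]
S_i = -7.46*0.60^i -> [-7.46, -4.48, -2.69, -1.61, -0.97]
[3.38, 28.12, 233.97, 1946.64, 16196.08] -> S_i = 3.38*8.32^i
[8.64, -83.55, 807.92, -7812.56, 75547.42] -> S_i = 8.64*(-9.67)^i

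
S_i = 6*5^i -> [6, 30, 150, 750, 3750]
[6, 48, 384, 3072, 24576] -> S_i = 6*8^i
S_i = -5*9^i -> [-5, -45, -405, -3645, -32805]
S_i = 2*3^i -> [2, 6, 18, 54, 162]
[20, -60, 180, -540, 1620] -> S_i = 20*-3^i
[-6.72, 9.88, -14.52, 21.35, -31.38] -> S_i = -6.72*(-1.47)^i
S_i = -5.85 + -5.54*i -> [-5.85, -11.39, -16.93, -22.47, -28.01]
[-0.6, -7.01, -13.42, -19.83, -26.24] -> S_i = -0.60 + -6.41*i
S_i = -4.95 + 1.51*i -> [-4.95, -3.44, -1.93, -0.42, 1.09]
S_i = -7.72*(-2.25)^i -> [-7.72, 17.37, -39.08, 87.94, -197.86]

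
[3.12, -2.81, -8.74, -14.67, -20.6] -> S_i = 3.12 + -5.93*i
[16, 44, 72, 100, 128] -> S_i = 16 + 28*i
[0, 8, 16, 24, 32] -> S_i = 0 + 8*i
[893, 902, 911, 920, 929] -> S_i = 893 + 9*i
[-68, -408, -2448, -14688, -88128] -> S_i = -68*6^i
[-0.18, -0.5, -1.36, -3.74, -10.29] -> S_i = -0.18*2.75^i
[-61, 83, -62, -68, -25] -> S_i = Random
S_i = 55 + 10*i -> [55, 65, 75, 85, 95]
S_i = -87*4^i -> [-87, -348, -1392, -5568, -22272]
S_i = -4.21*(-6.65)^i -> [-4.21, 28.0, -186.18, 1238.08, -8233.2]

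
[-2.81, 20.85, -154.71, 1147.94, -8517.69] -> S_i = -2.81*(-7.42)^i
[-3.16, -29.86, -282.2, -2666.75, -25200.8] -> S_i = -3.16*9.45^i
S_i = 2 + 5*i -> [2, 7, 12, 17, 22]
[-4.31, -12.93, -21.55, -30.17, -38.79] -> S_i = -4.31 + -8.62*i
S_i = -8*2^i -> [-8, -16, -32, -64, -128]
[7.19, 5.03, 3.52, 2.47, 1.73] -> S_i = 7.19*0.70^i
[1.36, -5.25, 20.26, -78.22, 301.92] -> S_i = 1.36*(-3.86)^i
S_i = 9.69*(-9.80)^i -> [9.69, -94.96, 930.63, -9120.15, 89377.47]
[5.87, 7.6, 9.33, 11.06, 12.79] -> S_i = 5.87 + 1.73*i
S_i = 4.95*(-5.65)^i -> [4.95, -27.97, 158.02, -892.79, 5044.28]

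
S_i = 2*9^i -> [2, 18, 162, 1458, 13122]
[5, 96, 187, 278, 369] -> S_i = 5 + 91*i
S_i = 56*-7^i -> [56, -392, 2744, -19208, 134456]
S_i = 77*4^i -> [77, 308, 1232, 4928, 19712]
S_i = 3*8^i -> [3, 24, 192, 1536, 12288]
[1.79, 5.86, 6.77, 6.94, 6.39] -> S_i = Random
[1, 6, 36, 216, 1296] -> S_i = 1*6^i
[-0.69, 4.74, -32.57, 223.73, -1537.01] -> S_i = -0.69*(-6.87)^i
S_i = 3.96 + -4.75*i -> [3.96, -0.79, -5.54, -10.29, -15.04]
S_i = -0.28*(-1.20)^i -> [-0.28, 0.34, -0.4, 0.48, -0.58]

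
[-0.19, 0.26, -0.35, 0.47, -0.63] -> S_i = -0.19*(-1.35)^i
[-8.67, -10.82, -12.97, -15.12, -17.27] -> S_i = -8.67 + -2.15*i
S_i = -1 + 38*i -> [-1, 37, 75, 113, 151]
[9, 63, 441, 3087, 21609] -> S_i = 9*7^i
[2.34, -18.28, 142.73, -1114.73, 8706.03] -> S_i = 2.34*(-7.81)^i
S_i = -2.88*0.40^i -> [-2.88, -1.15, -0.46, -0.18, -0.07]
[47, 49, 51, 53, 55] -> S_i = 47 + 2*i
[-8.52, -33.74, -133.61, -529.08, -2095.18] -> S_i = -8.52*3.96^i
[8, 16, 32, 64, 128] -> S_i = 8*2^i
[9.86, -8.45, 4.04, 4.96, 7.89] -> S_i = Random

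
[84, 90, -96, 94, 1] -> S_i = Random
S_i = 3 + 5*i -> [3, 8, 13, 18, 23]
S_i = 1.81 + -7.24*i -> [1.81, -5.43, -12.67, -19.91, -27.15]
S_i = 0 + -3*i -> [0, -3, -6, -9, -12]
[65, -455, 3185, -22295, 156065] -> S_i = 65*-7^i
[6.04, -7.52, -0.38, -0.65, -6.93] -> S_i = Random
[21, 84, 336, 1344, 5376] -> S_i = 21*4^i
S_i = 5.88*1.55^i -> [5.88, 9.11, 14.13, 21.9, 33.94]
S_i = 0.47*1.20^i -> [0.47, 0.56, 0.68, 0.81, 0.97]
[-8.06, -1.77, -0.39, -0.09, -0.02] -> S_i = -8.06*0.22^i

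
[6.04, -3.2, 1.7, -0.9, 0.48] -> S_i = 6.04*(-0.53)^i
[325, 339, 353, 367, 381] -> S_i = 325 + 14*i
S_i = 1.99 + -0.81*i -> [1.99, 1.18, 0.37, -0.44, -1.25]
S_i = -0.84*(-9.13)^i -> [-0.84, 7.67, -70.02, 639.28, -5836.63]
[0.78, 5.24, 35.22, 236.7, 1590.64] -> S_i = 0.78*6.72^i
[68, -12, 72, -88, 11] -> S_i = Random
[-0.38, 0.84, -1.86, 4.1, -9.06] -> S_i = -0.38*(-2.21)^i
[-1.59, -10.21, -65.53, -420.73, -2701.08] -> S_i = -1.59*6.42^i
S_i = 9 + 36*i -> [9, 45, 81, 117, 153]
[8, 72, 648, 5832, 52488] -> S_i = 8*9^i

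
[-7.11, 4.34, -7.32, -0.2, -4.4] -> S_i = Random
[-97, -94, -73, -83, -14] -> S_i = Random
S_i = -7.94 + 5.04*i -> [-7.94, -2.9, 2.14, 7.18, 12.22]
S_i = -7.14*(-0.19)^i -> [-7.14, 1.36, -0.26, 0.05, -0.01]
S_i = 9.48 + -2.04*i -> [9.48, 7.44, 5.4, 3.36, 1.32]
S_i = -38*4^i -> [-38, -152, -608, -2432, -9728]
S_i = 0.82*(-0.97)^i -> [0.82, -0.8, 0.77, -0.75, 0.73]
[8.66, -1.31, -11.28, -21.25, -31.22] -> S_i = 8.66 + -9.97*i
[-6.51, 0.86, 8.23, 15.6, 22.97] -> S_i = -6.51 + 7.37*i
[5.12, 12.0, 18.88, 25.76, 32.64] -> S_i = 5.12 + 6.88*i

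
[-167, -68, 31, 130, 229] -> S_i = -167 + 99*i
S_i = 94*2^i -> [94, 188, 376, 752, 1504]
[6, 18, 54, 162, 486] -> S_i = 6*3^i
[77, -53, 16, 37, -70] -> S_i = Random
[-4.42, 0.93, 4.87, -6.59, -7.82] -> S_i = Random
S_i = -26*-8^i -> [-26, 208, -1664, 13312, -106496]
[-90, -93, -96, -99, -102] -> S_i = -90 + -3*i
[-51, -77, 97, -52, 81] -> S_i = Random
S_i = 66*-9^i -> [66, -594, 5346, -48114, 433026]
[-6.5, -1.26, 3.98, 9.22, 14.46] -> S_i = -6.50 + 5.24*i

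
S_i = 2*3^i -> [2, 6, 18, 54, 162]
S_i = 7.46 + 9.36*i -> [7.46, 16.82, 26.18, 35.54, 44.9]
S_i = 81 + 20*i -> [81, 101, 121, 141, 161]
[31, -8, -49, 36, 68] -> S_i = Random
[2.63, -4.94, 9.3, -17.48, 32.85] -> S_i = 2.63*(-1.88)^i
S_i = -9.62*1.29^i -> [-9.62, -12.41, -16.01, -20.65, -26.64]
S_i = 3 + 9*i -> [3, 12, 21, 30, 39]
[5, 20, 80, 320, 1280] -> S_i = 5*4^i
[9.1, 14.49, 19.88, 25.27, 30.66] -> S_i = 9.10 + 5.39*i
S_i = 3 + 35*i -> [3, 38, 73, 108, 143]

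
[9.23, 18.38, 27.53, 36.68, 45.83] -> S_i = 9.23 + 9.15*i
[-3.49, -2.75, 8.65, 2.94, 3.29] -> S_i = Random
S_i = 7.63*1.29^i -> [7.63, 9.84, 12.7, 16.38, 21.13]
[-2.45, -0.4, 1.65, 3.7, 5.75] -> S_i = -2.45 + 2.05*i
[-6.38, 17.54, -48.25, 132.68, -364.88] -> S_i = -6.38*(-2.75)^i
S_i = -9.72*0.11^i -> [-9.72, -1.07, -0.12, -0.01, -0.0]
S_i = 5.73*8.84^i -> [5.73, 50.65, 447.77, 3958.32, 34991.59]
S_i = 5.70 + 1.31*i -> [5.7, 7.01, 8.32, 9.63, 10.94]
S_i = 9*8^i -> [9, 72, 576, 4608, 36864]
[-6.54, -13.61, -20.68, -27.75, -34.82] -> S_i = -6.54 + -7.07*i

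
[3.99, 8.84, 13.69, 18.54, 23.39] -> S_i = 3.99 + 4.85*i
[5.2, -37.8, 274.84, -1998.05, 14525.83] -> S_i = 5.20*(-7.27)^i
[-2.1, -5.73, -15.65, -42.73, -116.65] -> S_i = -2.10*2.73^i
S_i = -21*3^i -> [-21, -63, -189, -567, -1701]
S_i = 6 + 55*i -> [6, 61, 116, 171, 226]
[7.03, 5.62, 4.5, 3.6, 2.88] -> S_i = 7.03*0.80^i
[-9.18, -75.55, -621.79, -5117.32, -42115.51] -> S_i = -9.18*8.23^i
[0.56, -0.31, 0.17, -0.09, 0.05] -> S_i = 0.56*(-0.55)^i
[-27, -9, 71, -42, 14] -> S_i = Random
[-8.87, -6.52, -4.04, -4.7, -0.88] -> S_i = Random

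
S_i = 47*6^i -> [47, 282, 1692, 10152, 60912]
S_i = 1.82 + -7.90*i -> [1.82, -6.08, -13.98, -21.88, -29.78]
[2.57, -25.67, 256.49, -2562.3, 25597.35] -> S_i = 2.57*(-9.99)^i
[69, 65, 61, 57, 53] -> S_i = 69 + -4*i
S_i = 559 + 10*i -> [559, 569, 579, 589, 599]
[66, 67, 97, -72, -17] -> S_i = Random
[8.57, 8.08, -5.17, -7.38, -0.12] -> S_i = Random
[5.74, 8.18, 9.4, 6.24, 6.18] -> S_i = Random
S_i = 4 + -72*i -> [4, -68, -140, -212, -284]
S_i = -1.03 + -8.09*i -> [-1.03, -9.12, -17.21, -25.3, -33.39]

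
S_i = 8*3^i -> [8, 24, 72, 216, 648]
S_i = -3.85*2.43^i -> [-3.85, -9.36, -22.73, -55.24, -134.24]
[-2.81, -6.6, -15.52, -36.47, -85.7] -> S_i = -2.81*2.35^i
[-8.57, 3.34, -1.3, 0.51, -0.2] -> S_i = -8.57*(-0.39)^i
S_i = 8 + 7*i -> [8, 15, 22, 29, 36]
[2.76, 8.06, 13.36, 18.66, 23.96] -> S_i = 2.76 + 5.30*i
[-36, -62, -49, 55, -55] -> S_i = Random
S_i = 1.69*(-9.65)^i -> [1.69, -16.31, 157.38, -1518.69, 14655.34]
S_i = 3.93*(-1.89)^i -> [3.93, -7.43, 14.04, -26.53, 50.15]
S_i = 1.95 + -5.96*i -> [1.95, -4.01, -9.97, -15.93, -21.89]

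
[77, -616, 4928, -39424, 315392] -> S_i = 77*-8^i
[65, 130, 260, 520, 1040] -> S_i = 65*2^i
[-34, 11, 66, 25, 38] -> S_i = Random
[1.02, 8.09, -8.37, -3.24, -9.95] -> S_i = Random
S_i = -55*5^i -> [-55, -275, -1375, -6875, -34375]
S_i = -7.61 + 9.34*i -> [-7.61, 1.73, 11.07, 20.41, 29.75]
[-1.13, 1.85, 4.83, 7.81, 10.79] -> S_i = -1.13 + 2.98*i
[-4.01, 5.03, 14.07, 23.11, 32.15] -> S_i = -4.01 + 9.04*i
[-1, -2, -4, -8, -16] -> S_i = -1*2^i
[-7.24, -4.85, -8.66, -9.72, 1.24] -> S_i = Random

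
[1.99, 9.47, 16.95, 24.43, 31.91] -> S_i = 1.99 + 7.48*i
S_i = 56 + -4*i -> [56, 52, 48, 44, 40]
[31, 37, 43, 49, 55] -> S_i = 31 + 6*i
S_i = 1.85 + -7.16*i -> [1.85, -5.31, -12.47, -19.63, -26.79]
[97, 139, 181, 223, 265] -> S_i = 97 + 42*i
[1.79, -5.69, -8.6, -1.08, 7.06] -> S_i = Random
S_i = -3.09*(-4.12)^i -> [-3.09, 12.73, -52.45, 216.1, -890.32]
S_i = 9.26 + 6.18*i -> [9.26, 15.44, 21.62, 27.8, 33.98]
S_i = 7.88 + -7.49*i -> [7.88, 0.39, -7.1, -14.59, -22.08]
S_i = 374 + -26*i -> [374, 348, 322, 296, 270]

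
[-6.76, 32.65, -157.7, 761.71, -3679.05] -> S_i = -6.76*(-4.83)^i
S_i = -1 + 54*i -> [-1, 53, 107, 161, 215]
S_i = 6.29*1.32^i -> [6.29, 8.3, 10.96, 14.47, 19.1]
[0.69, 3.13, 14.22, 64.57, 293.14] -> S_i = 0.69*4.54^i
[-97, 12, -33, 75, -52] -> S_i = Random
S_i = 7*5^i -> [7, 35, 175, 875, 4375]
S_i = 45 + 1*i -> [45, 46, 47, 48, 49]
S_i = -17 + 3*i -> [-17, -14, -11, -8, -5]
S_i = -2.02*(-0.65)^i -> [-2.02, 1.31, -0.85, 0.55, -0.36]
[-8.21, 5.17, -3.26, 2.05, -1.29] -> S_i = -8.21*(-0.63)^i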